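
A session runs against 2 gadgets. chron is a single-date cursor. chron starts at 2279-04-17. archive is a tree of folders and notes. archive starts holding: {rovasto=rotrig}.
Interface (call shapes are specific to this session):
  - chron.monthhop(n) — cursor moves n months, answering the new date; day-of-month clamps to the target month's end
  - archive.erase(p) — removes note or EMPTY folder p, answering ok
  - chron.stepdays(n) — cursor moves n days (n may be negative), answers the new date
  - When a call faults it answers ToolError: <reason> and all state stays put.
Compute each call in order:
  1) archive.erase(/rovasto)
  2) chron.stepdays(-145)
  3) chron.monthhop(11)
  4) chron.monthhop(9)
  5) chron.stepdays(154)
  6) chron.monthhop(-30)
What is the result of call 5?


I try erase passing p='/rovasto', and see ok.
I use stepdays passing n='-145', which returns 2278-11-23.
Invoking monthhop passing n='11', — result: 2279-10-23.
Invoking monthhop passing n='9', yielding 2280-07-23.
Invoking stepdays passing n='154', — result: 2280-12-24.
Next I call monthhop passing n='-30', and get 2278-06-24.

Answer: 2280-12-24


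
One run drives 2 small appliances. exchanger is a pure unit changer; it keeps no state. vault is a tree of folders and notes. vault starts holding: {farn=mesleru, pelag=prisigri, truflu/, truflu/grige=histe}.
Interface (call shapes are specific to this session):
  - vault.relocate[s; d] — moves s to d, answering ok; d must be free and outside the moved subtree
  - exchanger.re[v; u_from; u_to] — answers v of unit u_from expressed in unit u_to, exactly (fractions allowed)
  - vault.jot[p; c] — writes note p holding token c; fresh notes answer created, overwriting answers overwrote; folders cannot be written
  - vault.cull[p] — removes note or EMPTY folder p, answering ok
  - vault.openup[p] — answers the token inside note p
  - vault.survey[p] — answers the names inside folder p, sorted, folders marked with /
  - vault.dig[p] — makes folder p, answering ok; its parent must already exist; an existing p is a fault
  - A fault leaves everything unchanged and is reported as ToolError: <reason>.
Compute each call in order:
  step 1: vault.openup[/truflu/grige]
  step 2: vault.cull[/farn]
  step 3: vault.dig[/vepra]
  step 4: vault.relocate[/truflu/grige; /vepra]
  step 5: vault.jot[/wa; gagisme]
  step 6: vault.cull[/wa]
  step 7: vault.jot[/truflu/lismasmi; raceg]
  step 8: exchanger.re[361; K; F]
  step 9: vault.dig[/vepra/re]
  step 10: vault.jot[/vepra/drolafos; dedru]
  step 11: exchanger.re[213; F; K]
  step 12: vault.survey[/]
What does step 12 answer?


Answer: [pelag, truflu/, vepra/]

Derivation:
>> openup(p=/truflu/grige)
<< histe
>> cull(p=/farn)
<< ok
>> dig(p=/vepra)
<< ok
>> relocate(s=/truflu/grige, d=/vepra)
<< ToolError: exists
>> jot(p=/wa, c=gagisme)
<< created
>> cull(p=/wa)
<< ok
>> jot(p=/truflu/lismasmi, c=raceg)
<< created
>> re(v=361, u_from=K, u_to=F)
<< 19013/100
>> dig(p=/vepra/re)
<< ok
>> jot(p=/vepra/drolafos, c=dedru)
<< created
>> re(v=213, u_from=F, u_to=K)
<< 67267/180
>> survey(p=/)
<< [pelag, truflu/, vepra/]


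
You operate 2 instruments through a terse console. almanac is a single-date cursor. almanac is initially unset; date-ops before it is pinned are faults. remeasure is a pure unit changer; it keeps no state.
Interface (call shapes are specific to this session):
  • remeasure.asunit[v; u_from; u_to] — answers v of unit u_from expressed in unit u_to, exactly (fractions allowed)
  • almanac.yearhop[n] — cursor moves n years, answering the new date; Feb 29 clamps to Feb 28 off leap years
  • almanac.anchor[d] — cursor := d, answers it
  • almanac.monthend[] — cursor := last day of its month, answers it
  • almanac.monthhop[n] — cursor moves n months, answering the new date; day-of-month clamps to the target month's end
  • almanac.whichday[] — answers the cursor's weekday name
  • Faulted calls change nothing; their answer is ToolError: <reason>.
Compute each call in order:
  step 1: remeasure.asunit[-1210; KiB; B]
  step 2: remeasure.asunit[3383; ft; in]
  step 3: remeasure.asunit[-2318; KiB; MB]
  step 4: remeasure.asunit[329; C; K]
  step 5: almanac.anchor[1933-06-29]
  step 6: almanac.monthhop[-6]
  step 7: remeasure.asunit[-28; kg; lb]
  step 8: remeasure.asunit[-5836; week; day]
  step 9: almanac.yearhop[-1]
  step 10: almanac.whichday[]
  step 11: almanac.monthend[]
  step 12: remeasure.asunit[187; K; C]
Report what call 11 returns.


[in] remeasure.asunit -1210 KiB B
= -1239040
[in] remeasure.asunit 3383 ft in
= 40596
[in] remeasure.asunit -2318 KiB MB
= -37088/15625
[in] remeasure.asunit 329 C K
= 12043/20
[in] almanac.anchor 1933-06-29
= 1933-06-29
[in] almanac.monthhop -6
= 1932-12-29
[in] remeasure.asunit -28 kg lb
= -400000000/6479891
[in] remeasure.asunit -5836 week day
= -40852
[in] almanac.yearhop -1
= 1931-12-29
[in] almanac.whichday
= Tuesday
[in] almanac.monthend
= 1931-12-31
[in] remeasure.asunit 187 K C
= -1723/20

Answer: 1931-12-31


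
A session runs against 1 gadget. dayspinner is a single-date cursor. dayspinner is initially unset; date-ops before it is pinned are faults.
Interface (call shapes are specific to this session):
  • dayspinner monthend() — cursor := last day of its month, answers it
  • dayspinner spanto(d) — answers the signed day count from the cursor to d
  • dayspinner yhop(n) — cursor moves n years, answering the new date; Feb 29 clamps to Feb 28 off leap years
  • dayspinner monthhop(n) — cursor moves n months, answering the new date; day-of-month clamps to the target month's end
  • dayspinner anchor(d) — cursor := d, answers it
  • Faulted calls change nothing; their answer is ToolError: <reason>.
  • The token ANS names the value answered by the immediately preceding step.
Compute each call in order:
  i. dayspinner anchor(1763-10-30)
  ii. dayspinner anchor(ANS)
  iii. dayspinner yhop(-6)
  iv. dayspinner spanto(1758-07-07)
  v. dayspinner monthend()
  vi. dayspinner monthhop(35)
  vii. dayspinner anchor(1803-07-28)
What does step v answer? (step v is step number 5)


[in] dayspinner anchor d=1763-10-30
= 1763-10-30
[in] dayspinner anchor d=ANS
= 1763-10-30
[in] dayspinner yhop n=-6
= 1757-10-30
[in] dayspinner spanto d=1758-07-07
= 250
[in] dayspinner monthend
= 1757-10-31
[in] dayspinner monthhop n=35
= 1760-09-30
[in] dayspinner anchor d=1803-07-28
= 1803-07-28

Answer: 1757-10-31


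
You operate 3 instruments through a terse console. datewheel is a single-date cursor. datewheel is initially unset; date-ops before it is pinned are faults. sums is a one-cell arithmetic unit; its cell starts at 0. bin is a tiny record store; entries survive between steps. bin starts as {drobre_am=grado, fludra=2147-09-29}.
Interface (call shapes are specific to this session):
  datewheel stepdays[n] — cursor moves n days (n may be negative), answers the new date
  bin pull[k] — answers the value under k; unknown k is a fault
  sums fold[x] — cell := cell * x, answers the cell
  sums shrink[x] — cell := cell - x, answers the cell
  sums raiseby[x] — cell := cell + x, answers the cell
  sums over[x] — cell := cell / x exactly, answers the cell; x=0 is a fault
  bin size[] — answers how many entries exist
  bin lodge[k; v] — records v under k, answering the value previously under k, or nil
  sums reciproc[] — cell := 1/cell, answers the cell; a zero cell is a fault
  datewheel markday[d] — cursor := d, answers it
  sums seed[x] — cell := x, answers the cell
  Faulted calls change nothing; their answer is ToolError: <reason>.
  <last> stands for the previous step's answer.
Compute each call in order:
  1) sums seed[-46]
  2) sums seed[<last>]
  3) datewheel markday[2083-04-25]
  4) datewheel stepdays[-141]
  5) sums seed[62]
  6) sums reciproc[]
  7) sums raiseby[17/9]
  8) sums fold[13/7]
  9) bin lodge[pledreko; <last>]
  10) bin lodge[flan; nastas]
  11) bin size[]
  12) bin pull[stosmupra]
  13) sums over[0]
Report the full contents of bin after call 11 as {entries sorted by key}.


>>> sums seed x: -46
:: -46
>>> sums seed x: <last>
:: -46
>>> datewheel markday d: 2083-04-25
:: 2083-04-25
>>> datewheel stepdays n: -141
:: 2082-12-05
>>> sums seed x: 62
:: 62
>>> sums reciproc
:: 1/62
>>> sums raiseby x: 17/9
:: 1063/558
>>> sums fold x: 13/7
:: 13819/3906
>>> bin lodge k: pledreko v: <last>
:: nil
>>> bin lodge k: flan v: nastas
:: nil
>>> bin size
:: 4
>>> bin pull k: stosmupra
:: ToolError: no such key stosmupra
>>> sums over x: 0
:: ToolError: division by zero

Answer: {drobre_am=grado, flan=nastas, fludra=2147-09-29, pledreko=13819/3906}


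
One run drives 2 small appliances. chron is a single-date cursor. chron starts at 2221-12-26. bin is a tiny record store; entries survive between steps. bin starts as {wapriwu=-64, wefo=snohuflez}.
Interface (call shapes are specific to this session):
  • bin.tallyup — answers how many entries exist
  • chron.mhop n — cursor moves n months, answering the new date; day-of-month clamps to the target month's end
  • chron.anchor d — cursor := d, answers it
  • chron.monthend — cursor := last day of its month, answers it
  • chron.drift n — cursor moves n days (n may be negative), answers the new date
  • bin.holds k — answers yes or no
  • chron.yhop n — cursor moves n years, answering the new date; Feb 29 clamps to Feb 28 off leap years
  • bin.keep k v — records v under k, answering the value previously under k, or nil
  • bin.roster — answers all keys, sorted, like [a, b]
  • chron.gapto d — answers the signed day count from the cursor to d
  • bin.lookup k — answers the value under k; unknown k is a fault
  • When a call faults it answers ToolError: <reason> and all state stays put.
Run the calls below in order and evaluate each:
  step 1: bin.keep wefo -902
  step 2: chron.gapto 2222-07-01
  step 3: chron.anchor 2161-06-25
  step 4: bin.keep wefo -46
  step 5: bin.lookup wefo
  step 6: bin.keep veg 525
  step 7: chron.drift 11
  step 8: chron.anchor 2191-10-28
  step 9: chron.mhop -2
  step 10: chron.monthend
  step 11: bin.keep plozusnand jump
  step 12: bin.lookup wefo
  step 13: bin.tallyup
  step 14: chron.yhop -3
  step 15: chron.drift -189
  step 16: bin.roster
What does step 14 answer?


Answer: 2188-08-31

Derivation:
→ bin.keep(wefo, -902)
← snohuflez
→ chron.gapto(2222-07-01)
← 187
→ chron.anchor(2161-06-25)
← 2161-06-25
→ bin.keep(wefo, -46)
← -902
→ bin.lookup(wefo)
← -46
→ bin.keep(veg, 525)
← nil
→ chron.drift(11)
← 2161-07-06
→ chron.anchor(2191-10-28)
← 2191-10-28
→ chron.mhop(-2)
← 2191-08-28
→ chron.monthend()
← 2191-08-31
→ bin.keep(plozusnand, jump)
← nil
→ bin.lookup(wefo)
← -46
→ bin.tallyup()
← 4
→ chron.yhop(-3)
← 2188-08-31
→ chron.drift(-189)
← 2188-02-24
→ bin.roster()
← [plozusnand, veg, wapriwu, wefo]


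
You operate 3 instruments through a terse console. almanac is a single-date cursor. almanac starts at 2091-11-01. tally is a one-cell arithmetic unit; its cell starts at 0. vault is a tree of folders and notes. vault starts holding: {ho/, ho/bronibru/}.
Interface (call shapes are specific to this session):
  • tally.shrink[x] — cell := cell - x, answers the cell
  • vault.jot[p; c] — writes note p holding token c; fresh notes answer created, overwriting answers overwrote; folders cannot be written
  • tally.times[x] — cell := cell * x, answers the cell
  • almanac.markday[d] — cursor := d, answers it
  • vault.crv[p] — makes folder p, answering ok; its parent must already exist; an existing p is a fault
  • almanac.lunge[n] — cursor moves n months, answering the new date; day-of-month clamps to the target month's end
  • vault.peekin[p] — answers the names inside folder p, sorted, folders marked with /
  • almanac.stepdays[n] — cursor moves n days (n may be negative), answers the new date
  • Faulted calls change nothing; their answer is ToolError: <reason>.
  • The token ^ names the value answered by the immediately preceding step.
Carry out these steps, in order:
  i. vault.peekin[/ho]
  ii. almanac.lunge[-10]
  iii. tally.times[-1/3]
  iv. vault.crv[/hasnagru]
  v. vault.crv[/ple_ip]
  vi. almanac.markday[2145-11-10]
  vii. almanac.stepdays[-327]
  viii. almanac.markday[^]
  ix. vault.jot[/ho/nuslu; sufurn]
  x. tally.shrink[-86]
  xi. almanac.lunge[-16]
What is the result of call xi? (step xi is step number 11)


Answer: 2143-08-18

Derivation:
>> peekin(p: /ho)
<< [bronibru/]
>> lunge(n: -10)
<< 2091-01-01
>> times(x: -1/3)
<< 0
>> crv(p: /hasnagru)
<< ok
>> crv(p: /ple_ip)
<< ok
>> markday(d: 2145-11-10)
<< 2145-11-10
>> stepdays(n: -327)
<< 2144-12-18
>> markday(d: ^)
<< 2144-12-18
>> jot(p: /ho/nuslu, c: sufurn)
<< created
>> shrink(x: -86)
<< 86
>> lunge(n: -16)
<< 2143-08-18


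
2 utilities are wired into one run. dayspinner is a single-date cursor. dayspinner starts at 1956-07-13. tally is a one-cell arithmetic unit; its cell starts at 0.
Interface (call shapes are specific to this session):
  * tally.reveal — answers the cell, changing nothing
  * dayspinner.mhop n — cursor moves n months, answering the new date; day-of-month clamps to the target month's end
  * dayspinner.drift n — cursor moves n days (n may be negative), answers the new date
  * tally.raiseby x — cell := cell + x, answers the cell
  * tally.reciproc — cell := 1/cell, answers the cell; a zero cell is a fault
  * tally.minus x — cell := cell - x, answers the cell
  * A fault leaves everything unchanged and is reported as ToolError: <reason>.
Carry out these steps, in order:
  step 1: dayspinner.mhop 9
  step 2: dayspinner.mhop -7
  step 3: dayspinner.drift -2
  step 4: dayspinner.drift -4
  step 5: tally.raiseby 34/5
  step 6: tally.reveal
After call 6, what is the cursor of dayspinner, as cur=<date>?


Step: dayspinner.mhop[9]
Result: 1957-04-13
Step: dayspinner.mhop[-7]
Result: 1956-09-13
Step: dayspinner.drift[-2]
Result: 1956-09-11
Step: dayspinner.drift[-4]
Result: 1956-09-07
Step: tally.raiseby[34/5]
Result: 34/5
Step: tally.reveal[]
Result: 34/5

Answer: cur=1956-09-07


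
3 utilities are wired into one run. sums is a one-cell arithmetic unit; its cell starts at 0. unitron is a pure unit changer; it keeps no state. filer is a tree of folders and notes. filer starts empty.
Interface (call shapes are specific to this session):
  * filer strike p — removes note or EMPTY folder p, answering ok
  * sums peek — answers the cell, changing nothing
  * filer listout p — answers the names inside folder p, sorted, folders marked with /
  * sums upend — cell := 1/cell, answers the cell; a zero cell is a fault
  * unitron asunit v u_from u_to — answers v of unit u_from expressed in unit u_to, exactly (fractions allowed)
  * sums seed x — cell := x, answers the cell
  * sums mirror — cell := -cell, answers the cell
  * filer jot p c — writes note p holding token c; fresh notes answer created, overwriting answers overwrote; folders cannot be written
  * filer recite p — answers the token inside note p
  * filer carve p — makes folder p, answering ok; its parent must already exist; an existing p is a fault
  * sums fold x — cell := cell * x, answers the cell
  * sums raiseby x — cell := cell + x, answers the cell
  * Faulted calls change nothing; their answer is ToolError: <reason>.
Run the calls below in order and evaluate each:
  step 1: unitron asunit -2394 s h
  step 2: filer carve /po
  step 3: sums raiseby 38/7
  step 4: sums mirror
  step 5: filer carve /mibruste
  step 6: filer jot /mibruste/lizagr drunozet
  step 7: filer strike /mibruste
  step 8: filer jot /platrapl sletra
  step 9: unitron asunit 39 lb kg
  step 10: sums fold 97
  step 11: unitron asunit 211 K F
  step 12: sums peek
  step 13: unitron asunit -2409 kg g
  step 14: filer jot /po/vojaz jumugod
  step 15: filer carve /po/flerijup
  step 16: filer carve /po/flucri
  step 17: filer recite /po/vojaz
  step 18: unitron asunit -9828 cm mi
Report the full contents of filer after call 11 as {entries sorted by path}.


I try unitron asunit with v→-2394, u_from→s, u_to→h, and observe -133/200.
I try filer carve with p→/po, — result: ok.
Invoking sums raiseby with x→38/7, yielding 38/7.
Invoking sums mirror(), and see -38/7.
Invoking filer carve with p→/mibruste, which returns ok.
I try filer jot with p→/mibruste/lizagr, c→drunozet, and get created.
I use filer strike with p→/mibruste, and get ToolError: not empty.
I run filer jot with p→/platrapl, c→sletra, giving created.
Calling unitron asunit with v→39, u_from→lb, u_to→kg, and see 1769010243/100000000.
I call sums fold with x→97, yielding -3686/7.
Using unitron asunit with v→211, u_from→K, u_to→F, yielding -7987/100.
Then sums peek, and see -3686/7.
Next I call unitron asunit with v→-2409, u_from→kg, u_to→g, which returns -2409000.
I run filer jot with p→/po/vojaz, c→jumugod, giving created.
Then filer carve with p→/po/flerijup, and get ok.
Next I call filer carve with p→/po/flucri, → ok.
I run filer recite with p→/po/vojaz, and get jumugod.
Next I call unitron asunit with v→-9828, u_from→cm, u_to→mi, → -1365/22352.

Answer: {mibruste/, mibruste/lizagr=drunozet, platrapl=sletra, po/}


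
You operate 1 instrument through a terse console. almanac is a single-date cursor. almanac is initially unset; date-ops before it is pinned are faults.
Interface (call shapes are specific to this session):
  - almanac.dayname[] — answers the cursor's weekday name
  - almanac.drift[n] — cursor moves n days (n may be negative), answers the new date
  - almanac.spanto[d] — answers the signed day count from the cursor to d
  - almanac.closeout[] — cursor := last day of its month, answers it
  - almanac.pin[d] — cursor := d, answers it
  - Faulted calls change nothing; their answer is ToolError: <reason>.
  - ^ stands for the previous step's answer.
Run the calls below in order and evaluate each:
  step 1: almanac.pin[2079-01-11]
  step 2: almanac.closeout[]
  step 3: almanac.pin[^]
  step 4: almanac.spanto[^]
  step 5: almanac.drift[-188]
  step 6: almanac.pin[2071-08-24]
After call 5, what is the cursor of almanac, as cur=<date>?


Answer: cur=2078-07-27

Derivation:
-> almanac.pin(d=2079-01-11)
<- 2079-01-11
-> almanac.closeout()
<- 2079-01-31
-> almanac.pin(d=^)
<- 2079-01-31
-> almanac.spanto(d=^)
<- 0
-> almanac.drift(n=-188)
<- 2078-07-27
-> almanac.pin(d=2071-08-24)
<- 2071-08-24


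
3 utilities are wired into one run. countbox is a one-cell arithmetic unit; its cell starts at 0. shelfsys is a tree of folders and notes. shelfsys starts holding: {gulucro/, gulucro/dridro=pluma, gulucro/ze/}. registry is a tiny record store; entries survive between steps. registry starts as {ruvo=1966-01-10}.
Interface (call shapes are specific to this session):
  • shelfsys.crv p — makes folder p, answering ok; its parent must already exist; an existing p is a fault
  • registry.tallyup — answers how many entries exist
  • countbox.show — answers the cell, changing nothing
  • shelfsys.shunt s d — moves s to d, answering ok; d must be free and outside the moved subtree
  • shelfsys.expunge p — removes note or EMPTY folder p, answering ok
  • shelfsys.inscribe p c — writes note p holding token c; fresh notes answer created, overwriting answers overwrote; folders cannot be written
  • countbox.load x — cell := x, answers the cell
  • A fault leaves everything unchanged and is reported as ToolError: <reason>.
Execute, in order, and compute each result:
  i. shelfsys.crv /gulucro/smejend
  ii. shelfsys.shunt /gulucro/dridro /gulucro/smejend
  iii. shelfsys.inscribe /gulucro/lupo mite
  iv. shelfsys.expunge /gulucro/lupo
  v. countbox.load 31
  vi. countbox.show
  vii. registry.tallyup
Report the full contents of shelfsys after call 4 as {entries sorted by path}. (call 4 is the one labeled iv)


I call shelfsys.crv with p: /gulucro/smejend, yielding ok.
I use shelfsys.shunt with s: /gulucro/dridro, d: /gulucro/smejend, and observe ToolError: exists.
I try shelfsys.inscribe with p: /gulucro/lupo, c: mite, and get created.
Using shelfsys.expunge with p: /gulucro/lupo, → ok.
I call countbox.load with x: 31, and observe 31.
Using countbox.show, giving 31.
I use registry.tallyup(), → 1.

Answer: {gulucro/, gulucro/dridro=pluma, gulucro/smejend/, gulucro/ze/}


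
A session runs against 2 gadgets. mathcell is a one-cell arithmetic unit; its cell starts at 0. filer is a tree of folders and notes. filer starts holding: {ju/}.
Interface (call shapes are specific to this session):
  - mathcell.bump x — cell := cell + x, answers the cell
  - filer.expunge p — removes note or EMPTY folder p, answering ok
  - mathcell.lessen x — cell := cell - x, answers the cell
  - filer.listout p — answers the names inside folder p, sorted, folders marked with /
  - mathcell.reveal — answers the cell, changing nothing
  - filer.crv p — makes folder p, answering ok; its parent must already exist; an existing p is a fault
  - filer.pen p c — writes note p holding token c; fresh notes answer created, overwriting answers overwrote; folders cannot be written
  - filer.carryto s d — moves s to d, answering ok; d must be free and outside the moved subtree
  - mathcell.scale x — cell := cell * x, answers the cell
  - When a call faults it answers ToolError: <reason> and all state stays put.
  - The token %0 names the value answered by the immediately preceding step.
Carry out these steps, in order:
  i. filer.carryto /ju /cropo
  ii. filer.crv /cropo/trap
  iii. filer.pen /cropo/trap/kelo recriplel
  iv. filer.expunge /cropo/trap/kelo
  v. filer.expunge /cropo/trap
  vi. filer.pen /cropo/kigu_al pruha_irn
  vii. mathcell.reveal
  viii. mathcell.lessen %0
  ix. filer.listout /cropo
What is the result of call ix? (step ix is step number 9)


Answer: [kigu_al]

Derivation:
I run carryto using s: /ju, d: /cropo, and observe ok.
I run crv using p: /cropo/trap, and see ok.
Using pen using p: /cropo/trap/kelo, c: recriplel, — result: created.
I use expunge using p: /cropo/trap/kelo: ok.
I use expunge using p: /cropo/trap, and get ok.
Next I call pen using p: /cropo/kigu_al, c: pruha_irn, yielding created.
I run reveal(), → 0.
I invoke lessen using x: %0, which returns 0.
I invoke listout using p: /cropo, which returns [kigu_al].


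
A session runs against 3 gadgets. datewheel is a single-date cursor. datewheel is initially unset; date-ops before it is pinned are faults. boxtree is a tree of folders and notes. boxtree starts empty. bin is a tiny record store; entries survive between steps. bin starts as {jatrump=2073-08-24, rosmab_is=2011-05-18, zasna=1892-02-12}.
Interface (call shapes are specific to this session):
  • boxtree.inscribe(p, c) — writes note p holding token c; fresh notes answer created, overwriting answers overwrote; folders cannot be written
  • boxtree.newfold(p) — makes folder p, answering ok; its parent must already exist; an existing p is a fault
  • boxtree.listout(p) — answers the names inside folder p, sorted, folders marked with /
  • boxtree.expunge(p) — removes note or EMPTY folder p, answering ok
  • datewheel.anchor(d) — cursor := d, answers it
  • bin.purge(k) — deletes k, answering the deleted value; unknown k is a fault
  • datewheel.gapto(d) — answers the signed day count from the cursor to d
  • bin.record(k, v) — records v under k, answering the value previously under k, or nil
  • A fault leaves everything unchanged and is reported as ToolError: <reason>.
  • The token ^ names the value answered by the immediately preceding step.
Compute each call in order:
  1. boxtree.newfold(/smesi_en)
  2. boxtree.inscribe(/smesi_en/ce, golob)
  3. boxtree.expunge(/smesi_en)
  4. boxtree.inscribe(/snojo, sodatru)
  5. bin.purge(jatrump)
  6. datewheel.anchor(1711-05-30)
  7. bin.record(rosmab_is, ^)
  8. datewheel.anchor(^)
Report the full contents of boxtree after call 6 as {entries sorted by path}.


>> boxtree.newfold(p: /smesi_en)
<< ok
>> boxtree.inscribe(p: /smesi_en/ce, c: golob)
<< created
>> boxtree.expunge(p: /smesi_en)
<< ToolError: not empty
>> boxtree.inscribe(p: /snojo, c: sodatru)
<< created
>> bin.purge(k: jatrump)
<< 2073-08-24
>> datewheel.anchor(d: 1711-05-30)
<< 1711-05-30
>> bin.record(k: rosmab_is, v: ^)
<< 2011-05-18
>> datewheel.anchor(d: ^)
<< 2011-05-18

Answer: {smesi_en/, smesi_en/ce=golob, snojo=sodatru}


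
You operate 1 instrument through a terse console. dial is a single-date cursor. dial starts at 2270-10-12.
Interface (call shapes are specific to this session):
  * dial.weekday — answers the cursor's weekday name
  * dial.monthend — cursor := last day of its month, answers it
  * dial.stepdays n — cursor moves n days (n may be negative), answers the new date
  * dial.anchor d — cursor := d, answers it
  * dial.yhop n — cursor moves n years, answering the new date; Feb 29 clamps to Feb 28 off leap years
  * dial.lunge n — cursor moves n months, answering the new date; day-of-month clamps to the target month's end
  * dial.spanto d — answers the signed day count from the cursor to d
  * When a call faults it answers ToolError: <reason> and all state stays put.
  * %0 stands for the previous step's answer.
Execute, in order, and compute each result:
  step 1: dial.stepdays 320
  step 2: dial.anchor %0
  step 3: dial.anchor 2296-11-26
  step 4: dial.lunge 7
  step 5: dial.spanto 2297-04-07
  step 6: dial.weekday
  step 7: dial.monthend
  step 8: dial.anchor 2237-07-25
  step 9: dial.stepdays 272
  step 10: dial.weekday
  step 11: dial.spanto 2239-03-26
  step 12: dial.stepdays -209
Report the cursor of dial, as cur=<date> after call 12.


$ stepdays n='320'
= 2271-08-28
$ anchor d='%0'
= 2271-08-28
$ anchor d='2296-11-26'
= 2296-11-26
$ lunge n='7'
= 2297-06-26
$ spanto d='2297-04-07'
= -80
$ weekday
= Saturday
$ monthend
= 2297-06-30
$ anchor d='2237-07-25'
= 2237-07-25
$ stepdays n='272'
= 2238-04-23
$ weekday
= Monday
$ spanto d='2239-03-26'
= 337
$ stepdays n='-209'
= 2237-09-26

Answer: cur=2237-09-26


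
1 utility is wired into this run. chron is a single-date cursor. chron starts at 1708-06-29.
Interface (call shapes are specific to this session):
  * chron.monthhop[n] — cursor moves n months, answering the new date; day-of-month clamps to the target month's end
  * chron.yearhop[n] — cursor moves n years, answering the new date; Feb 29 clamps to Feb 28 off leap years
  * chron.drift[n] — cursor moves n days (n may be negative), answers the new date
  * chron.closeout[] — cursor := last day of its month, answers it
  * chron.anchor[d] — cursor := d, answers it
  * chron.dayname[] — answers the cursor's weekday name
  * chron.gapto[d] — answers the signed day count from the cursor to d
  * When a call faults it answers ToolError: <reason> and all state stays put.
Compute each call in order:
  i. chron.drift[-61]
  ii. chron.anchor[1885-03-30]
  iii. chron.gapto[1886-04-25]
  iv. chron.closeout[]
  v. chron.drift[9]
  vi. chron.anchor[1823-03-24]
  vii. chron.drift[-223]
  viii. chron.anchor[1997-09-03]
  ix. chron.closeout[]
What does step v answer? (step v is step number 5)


Answer: 1885-04-09

Derivation:
I invoke chron.drift passing n='-61', and observe 1708-04-29.
Calling chron.anchor passing d='1885-03-30': 1885-03-30.
I try chron.gapto passing d='1886-04-25': 391.
Calling chron.closeout, which returns 1885-03-31.
Now I run chron.drift passing n='9', — result: 1885-04-09.
I invoke chron.anchor passing d='1823-03-24', and see 1823-03-24.
I run chron.drift passing n='-223': 1822-08-13.
Next I call chron.anchor passing d='1997-09-03', and observe 1997-09-03.
Next I call chron.closeout(), which returns 1997-09-30.


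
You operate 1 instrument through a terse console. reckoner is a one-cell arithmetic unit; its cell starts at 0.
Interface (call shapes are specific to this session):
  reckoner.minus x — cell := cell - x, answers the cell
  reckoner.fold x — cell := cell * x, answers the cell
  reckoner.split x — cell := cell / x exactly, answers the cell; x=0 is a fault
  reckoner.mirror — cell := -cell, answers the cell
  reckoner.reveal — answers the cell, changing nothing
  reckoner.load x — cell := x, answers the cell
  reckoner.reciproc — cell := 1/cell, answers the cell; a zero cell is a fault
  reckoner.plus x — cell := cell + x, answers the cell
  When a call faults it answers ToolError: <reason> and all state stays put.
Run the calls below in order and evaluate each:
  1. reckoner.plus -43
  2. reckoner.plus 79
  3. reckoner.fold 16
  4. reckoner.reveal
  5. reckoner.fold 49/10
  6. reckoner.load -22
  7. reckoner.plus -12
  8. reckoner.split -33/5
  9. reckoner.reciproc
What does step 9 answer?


Answer: 33/170

Derivation:
> plus x: -43
:: -43
> plus x: 79
:: 36
> fold x: 16
:: 576
> reveal
:: 576
> fold x: 49/10
:: 14112/5
> load x: -22
:: -22
> plus x: -12
:: -34
> split x: -33/5
:: 170/33
> reciproc
:: 33/170


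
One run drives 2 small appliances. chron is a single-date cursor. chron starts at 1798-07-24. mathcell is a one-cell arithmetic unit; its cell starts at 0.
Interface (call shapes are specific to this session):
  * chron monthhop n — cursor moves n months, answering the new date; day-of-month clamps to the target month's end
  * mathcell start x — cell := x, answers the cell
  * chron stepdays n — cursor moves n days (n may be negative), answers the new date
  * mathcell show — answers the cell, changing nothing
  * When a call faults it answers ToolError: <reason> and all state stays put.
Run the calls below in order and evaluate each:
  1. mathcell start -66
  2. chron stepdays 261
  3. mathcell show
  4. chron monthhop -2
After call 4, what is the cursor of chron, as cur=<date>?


[in] mathcell start x='-66'
  -66
[in] chron stepdays n='261'
  1799-04-11
[in] mathcell show
  -66
[in] chron monthhop n='-2'
  1799-02-11

Answer: cur=1799-02-11


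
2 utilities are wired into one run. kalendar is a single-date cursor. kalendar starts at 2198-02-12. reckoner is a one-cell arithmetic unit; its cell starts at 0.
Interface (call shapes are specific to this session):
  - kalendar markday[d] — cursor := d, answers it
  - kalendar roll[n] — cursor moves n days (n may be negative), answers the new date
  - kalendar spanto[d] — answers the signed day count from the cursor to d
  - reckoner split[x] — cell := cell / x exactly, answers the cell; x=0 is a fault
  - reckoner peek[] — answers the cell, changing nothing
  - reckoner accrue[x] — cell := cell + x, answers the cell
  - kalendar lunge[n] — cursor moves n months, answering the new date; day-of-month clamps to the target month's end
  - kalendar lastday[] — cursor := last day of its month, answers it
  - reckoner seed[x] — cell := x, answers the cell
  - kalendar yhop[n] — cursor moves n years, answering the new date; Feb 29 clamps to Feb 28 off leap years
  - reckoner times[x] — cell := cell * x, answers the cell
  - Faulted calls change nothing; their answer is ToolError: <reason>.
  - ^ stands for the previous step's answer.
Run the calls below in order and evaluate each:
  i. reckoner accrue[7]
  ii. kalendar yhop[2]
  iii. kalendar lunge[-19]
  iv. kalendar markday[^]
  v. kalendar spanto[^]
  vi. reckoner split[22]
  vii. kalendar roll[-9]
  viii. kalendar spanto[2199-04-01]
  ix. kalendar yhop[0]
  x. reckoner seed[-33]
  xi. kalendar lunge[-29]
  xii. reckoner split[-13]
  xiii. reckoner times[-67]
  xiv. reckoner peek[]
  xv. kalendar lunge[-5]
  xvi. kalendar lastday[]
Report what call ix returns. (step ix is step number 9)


Answer: 2198-07-03

Derivation:
Now I run reckoner accrue using x='7', yielding 7.
I try kalendar yhop using n='2', yielding 2200-02-12.
Invoking kalendar lunge using n='-19', → 2198-07-12.
Then kalendar markday using d='^', and observe 2198-07-12.
Using kalendar spanto using d='^', and get 0.
Now I run reckoner split using x='22': 7/22.
I run kalendar roll using n='-9', and get 2198-07-03.
Now I run kalendar spanto using d='2199-04-01', and get 272.
I invoke kalendar yhop using n='0', giving 2198-07-03.
Invoking reckoner seed using x='-33', which returns -33.
Calling kalendar lunge using n='-29', which returns 2196-02-03.
I try reckoner split using x='-13': 33/13.
Using reckoner times using x='-67', and observe -2211/13.
Now I run reckoner peek: -2211/13.
I try kalendar lunge using n='-5', giving 2195-09-03.
I run kalendar lastday(): 2195-09-30.


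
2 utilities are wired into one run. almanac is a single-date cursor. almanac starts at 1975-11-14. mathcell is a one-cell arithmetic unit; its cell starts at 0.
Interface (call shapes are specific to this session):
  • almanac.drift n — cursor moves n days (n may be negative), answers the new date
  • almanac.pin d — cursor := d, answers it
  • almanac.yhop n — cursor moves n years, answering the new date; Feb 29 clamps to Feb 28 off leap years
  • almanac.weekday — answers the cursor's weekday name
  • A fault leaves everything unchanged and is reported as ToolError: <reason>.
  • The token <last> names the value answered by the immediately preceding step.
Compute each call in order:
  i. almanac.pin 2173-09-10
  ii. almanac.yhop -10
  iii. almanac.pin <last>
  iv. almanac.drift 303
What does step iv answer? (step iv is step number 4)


Answer: 2164-07-09

Derivation:
~$ pin d: 2173-09-10
[out] 2173-09-10
~$ yhop n: -10
[out] 2163-09-10
~$ pin d: <last>
[out] 2163-09-10
~$ drift n: 303
[out] 2164-07-09


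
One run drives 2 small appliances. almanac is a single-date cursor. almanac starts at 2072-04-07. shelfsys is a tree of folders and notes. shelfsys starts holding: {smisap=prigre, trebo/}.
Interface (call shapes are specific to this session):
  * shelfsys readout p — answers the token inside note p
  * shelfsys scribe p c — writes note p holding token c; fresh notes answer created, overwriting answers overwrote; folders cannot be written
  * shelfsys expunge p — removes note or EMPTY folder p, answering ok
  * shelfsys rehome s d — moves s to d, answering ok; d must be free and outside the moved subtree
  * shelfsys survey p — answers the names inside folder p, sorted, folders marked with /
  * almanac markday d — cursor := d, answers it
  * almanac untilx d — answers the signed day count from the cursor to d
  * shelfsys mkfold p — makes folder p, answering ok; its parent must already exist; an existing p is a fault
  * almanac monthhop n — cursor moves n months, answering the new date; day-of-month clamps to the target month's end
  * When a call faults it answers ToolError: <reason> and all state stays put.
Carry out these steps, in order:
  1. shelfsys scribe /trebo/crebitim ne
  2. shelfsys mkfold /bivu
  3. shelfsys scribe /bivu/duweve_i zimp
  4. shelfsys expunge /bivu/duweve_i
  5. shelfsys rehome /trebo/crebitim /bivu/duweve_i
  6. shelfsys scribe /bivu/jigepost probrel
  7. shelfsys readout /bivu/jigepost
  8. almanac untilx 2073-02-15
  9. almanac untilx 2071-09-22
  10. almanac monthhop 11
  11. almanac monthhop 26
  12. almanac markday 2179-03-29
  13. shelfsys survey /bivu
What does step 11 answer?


Answer: 2075-05-07

Derivation:
Step: shelfsys scribe[p→/trebo/crebitim; c→ne]
Result: created
Step: shelfsys mkfold[p→/bivu]
Result: ok
Step: shelfsys scribe[p→/bivu/duweve_i; c→zimp]
Result: created
Step: shelfsys expunge[p→/bivu/duweve_i]
Result: ok
Step: shelfsys rehome[s→/trebo/crebitim; d→/bivu/duweve_i]
Result: ok
Step: shelfsys scribe[p→/bivu/jigepost; c→probrel]
Result: created
Step: shelfsys readout[p→/bivu/jigepost]
Result: probrel
Step: almanac untilx[d→2073-02-15]
Result: 314
Step: almanac untilx[d→2071-09-22]
Result: -198
Step: almanac monthhop[n→11]
Result: 2073-03-07
Step: almanac monthhop[n→26]
Result: 2075-05-07
Step: almanac markday[d→2179-03-29]
Result: 2179-03-29
Step: shelfsys survey[p→/bivu]
Result: [duweve_i, jigepost]


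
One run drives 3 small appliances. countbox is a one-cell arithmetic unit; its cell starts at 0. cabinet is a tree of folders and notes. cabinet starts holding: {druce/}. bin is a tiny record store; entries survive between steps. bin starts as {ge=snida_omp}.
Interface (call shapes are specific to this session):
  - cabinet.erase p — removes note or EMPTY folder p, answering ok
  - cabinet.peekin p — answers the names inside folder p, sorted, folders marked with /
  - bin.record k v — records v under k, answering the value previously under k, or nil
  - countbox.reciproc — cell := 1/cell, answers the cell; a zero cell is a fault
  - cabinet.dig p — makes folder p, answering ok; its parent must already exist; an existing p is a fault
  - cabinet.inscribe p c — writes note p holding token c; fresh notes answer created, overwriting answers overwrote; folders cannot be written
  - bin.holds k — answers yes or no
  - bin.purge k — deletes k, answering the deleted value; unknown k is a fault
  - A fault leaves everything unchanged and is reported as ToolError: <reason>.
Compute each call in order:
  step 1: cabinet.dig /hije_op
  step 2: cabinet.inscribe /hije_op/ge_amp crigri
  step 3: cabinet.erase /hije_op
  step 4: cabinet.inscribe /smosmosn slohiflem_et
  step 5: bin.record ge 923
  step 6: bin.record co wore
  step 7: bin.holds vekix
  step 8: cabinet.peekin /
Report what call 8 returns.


I call dig on /hije_op, yielding ok.
I invoke inscribe on /hije_op/ge_amp, crigri, which returns created.
Using erase on /hije_op, and observe ToolError: not empty.
I try inscribe on /smosmosn, slohiflem_et, which returns created.
Then record on ge, 923: snida_omp.
I try record on co, wore, giving nil.
Calling holds on vekix, and observe no.
Then peekin on /, and see [druce/, hije_op/, smosmosn].

Answer: [druce/, hije_op/, smosmosn]


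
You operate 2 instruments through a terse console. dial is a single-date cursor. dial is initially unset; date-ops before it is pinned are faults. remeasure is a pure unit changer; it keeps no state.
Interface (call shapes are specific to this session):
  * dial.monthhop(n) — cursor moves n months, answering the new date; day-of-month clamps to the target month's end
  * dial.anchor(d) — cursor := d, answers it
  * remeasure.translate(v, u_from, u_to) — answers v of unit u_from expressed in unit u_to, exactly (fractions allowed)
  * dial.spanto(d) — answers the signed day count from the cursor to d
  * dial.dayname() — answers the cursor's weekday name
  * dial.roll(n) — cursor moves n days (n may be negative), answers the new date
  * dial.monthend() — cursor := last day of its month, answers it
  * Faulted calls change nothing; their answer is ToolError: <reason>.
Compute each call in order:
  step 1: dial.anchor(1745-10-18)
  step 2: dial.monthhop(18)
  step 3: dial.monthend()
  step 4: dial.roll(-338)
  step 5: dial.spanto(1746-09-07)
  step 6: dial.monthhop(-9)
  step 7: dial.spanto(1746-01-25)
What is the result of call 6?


Answer: 1745-08-27

Derivation:
Do: dial.anchor[d=1745-10-18]
See: 1745-10-18
Do: dial.monthhop[n=18]
See: 1747-04-18
Do: dial.monthend[]
See: 1747-04-30
Do: dial.roll[n=-338]
See: 1746-05-27
Do: dial.spanto[d=1746-09-07]
See: 103
Do: dial.monthhop[n=-9]
See: 1745-08-27
Do: dial.spanto[d=1746-01-25]
See: 151


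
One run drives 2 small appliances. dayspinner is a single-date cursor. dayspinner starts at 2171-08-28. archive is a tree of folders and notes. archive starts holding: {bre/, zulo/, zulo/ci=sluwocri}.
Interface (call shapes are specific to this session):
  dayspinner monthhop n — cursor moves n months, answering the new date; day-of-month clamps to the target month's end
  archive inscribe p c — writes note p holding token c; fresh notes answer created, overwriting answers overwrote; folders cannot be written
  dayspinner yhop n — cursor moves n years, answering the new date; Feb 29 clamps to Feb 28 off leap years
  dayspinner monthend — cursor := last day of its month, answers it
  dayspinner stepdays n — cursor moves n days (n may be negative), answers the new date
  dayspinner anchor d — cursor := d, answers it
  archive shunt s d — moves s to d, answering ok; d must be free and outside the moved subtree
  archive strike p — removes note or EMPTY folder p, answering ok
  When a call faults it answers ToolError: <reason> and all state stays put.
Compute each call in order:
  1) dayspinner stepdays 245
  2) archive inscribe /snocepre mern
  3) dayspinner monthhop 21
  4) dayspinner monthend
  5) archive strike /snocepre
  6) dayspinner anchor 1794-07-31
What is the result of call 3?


Do: dayspinner stepdays[245]
See: 2172-04-29
Do: archive inscribe[/snocepre; mern]
See: created
Do: dayspinner monthhop[21]
See: 2174-01-29
Do: dayspinner monthend[]
See: 2174-01-31
Do: archive strike[/snocepre]
See: ok
Do: dayspinner anchor[1794-07-31]
See: 1794-07-31

Answer: 2174-01-29
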